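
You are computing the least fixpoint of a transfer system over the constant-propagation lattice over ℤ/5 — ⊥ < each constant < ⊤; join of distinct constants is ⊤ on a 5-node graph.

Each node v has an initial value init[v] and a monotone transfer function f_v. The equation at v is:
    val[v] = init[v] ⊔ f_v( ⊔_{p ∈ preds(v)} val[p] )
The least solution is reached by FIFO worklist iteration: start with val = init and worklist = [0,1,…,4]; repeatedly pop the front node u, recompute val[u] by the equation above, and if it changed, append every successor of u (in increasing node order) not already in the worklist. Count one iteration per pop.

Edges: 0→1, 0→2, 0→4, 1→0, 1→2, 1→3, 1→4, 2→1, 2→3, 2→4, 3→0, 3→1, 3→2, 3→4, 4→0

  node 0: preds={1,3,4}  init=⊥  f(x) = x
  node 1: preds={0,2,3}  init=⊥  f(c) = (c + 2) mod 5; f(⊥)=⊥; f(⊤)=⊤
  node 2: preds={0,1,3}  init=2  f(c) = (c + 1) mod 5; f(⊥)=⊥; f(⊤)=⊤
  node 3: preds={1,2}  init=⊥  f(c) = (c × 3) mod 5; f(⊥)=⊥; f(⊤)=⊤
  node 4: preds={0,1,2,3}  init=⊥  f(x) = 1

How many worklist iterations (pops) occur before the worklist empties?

11

Iteration log — 11 steps:
  step 1. node 0  ⊔preds=⊥  new=⊥  stable
  step 2. node 1  ⊔preds=2  new=4  old=⊥  +wl: 0
  step 3. node 2  ⊔preds=4  new=⊤  old=2  +wl: 1
  step 4. node 3  ⊔preds=⊤  new=⊤  old=⊥  +wl: 2
  step 5. node 4  ⊔preds=⊤  new=1  old=⊥  +wl: 
  step 6. node 0  ⊔preds=⊤  new=⊤  old=⊥  +wl: 4
  step 7. node 1  ⊔preds=⊤  new=⊤  old=4  +wl: 0,3
  step 8. node 2  ⊔preds=⊤  new=⊤  stable
  step 9. node 4  ⊔preds=⊤  new=1  stable
  step 10. node 0  ⊔preds=⊤  new=⊤  stable
  step 11. node 3  ⊔preds=⊤  new=⊤  stable

Least fixpoint reached:
  node 0: ⊤
  node 1: ⊤
  node 2: ⊤
  node 3: ⊤
  node 4: 1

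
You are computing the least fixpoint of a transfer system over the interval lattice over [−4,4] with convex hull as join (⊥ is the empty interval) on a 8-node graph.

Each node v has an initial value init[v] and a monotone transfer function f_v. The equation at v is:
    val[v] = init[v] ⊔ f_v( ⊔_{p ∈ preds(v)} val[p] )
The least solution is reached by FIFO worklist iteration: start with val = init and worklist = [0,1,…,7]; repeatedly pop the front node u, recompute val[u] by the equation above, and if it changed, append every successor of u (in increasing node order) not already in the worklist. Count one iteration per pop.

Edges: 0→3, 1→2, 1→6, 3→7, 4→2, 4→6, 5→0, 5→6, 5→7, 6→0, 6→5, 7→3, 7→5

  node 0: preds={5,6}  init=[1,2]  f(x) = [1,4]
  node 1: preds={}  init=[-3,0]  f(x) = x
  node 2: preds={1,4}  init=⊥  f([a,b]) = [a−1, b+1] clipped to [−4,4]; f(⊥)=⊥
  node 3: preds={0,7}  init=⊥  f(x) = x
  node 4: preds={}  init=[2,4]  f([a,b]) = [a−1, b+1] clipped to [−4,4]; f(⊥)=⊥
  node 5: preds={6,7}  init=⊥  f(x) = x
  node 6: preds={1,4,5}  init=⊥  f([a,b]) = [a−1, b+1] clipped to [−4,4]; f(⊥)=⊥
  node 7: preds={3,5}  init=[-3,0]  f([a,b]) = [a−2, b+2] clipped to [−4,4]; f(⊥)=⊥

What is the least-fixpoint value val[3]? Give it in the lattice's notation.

[-4,4]

Iteration log — 14 steps:
  step 1. node 0  ⊔preds=⊥  new=[1,4]  old=[1,2]  +wl: 
  step 2. node 1  ⊔preds=⊥  new=[-3,0]  stable
  step 3. node 2  ⊔preds=[-3,4]  new=[-4,4]  old=⊥  +wl: 
  step 4. node 3  ⊔preds=[-3,4]  new=[-3,4]  old=⊥  +wl: 
  step 5. node 4  ⊔preds=⊥  new=[2,4]  stable
  step 6. node 5  ⊔preds=[-3,0]  new=[-3,0]  old=⊥  +wl: 0
  step 7. node 6  ⊔preds=[-3,4]  new=[-4,4]  old=⊥  +wl: 5
  step 8. node 7  ⊔preds=[-3,4]  new=[-4,4]  old=[-3,0]  +wl: 3
  step 9. node 0  ⊔preds=[-4,4]  new=[1,4]  stable
  step 10. node 5  ⊔preds=[-4,4]  new=[-4,4]  old=[-3,0]  +wl: 0,6,7
  step 11. node 3  ⊔preds=[-4,4]  new=[-4,4]  old=[-3,4]  +wl: 
  step 12. node 0  ⊔preds=[-4,4]  new=[1,4]  stable
  step 13. node 6  ⊔preds=[-4,4]  new=[-4,4]  stable
  step 14. node 7  ⊔preds=[-4,4]  new=[-4,4]  stable

Least fixpoint reached:
  node 0: [1,4]
  node 1: [-3,0]
  node 2: [-4,4]
  node 3: [-4,4]
  node 4: [2,4]
  node 5: [-4,4]
  node 6: [-4,4]
  node 7: [-4,4]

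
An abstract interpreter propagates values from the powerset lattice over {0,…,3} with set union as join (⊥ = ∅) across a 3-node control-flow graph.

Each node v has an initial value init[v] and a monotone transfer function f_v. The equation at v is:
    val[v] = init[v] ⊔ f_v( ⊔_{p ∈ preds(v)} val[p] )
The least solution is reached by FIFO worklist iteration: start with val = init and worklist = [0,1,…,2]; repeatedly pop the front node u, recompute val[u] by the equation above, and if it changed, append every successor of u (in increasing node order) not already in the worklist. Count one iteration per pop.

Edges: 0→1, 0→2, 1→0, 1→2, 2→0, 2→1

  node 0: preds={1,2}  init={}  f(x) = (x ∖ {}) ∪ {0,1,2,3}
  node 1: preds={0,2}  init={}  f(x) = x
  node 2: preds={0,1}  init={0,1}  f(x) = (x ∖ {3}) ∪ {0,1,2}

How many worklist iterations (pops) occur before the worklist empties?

Iteration log — 5 steps:
  step 1. node 0  ⊔preds={0,1}  new={0,1,2,3}  old={}  +wl: 
  step 2. node 1  ⊔preds={0,1,2,3}  new={0,1,2,3}  old={}  +wl: 0
  step 3. node 2  ⊔preds={0,1,2,3}  new={0,1,2}  old={0,1}  +wl: 1
  step 4. node 0  ⊔preds={0,1,2,3}  new={0,1,2,3}  stable
  step 5. node 1  ⊔preds={0,1,2,3}  new={0,1,2,3}  stable

Least fixpoint reached:
  node 0: {0,1,2,3}
  node 1: {0,1,2,3}
  node 2: {0,1,2}

5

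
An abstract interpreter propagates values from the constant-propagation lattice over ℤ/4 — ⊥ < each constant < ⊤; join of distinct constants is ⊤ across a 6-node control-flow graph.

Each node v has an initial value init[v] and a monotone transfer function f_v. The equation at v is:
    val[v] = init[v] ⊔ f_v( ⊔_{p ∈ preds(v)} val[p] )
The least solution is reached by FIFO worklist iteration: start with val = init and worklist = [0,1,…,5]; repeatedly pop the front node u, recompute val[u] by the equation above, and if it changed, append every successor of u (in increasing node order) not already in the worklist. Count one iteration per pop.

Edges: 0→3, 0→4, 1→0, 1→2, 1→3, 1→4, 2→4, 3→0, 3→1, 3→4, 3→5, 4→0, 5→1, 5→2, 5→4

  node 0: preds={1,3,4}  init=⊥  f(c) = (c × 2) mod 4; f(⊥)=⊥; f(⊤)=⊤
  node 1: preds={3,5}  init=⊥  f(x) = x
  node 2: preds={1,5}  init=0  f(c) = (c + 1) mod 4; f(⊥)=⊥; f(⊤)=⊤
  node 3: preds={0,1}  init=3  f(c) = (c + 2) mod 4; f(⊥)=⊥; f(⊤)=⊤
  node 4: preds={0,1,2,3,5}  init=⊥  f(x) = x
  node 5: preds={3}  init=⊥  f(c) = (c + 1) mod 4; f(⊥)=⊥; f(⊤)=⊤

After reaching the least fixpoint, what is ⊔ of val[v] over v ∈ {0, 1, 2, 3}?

Iteration log — 12 steps:
  step 1. node 0  ⊔preds=3  new=2  old=⊥  +wl: 
  step 2. node 1  ⊔preds=3  new=3  old=⊥  +wl: 0
  step 3. node 2  ⊔preds=3  new=0  stable
  step 4. node 3  ⊔preds=⊤  new=⊤  old=3  +wl: 1
  step 5. node 4  ⊔preds=⊤  new=⊤  old=⊥  +wl: 
  step 6. node 5  ⊔preds=⊤  new=⊤  old=⊥  +wl: 2,4
  step 7. node 0  ⊔preds=⊤  new=⊤  old=2  +wl: 3
  step 8. node 1  ⊔preds=⊤  new=⊤  old=3  +wl: 0
  step 9. node 2  ⊔preds=⊤  new=⊤  old=0  +wl: 
  step 10. node 4  ⊔preds=⊤  new=⊤  stable
  step 11. node 3  ⊔preds=⊤  new=⊤  stable
  step 12. node 0  ⊔preds=⊤  new=⊤  stable

Least fixpoint reached:
  node 0: ⊤
  node 1: ⊤
  node 2: ⊤
  node 3: ⊤
  node 4: ⊤
  node 5: ⊤

⊤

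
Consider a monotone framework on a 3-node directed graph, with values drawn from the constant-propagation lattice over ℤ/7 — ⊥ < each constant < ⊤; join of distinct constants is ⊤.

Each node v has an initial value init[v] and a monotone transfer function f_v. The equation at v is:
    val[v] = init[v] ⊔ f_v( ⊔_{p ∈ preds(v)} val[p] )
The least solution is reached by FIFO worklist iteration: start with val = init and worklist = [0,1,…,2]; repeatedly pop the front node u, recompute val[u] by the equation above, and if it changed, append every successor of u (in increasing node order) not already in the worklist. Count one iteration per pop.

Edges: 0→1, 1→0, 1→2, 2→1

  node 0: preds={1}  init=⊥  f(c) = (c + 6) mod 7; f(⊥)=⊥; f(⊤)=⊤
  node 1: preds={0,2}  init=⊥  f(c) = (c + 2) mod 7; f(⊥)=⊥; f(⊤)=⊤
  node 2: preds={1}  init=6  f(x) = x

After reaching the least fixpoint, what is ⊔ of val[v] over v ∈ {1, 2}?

⊤

Worklist (8 pops):
  #1 pop 0: in=⊥ → ⊥ (no change)
  #2 pop 1: in=6 → 1 (was ⊥); enqueue [0]
  #3 pop 2: in=1 → ⊤ (was 6); enqueue [1]
  #4 pop 0: in=1 → 0 (was ⊥); enqueue []
  #5 pop 1: in=⊤ → ⊤ (was 1); enqueue [0,2]
  #6 pop 0: in=⊤ → ⊤ (was 0); enqueue [1]
  #7 pop 2: in=⊤ → ⊤ (no change)
  #8 pop 1: in=⊤ → ⊤ (no change)

Fixpoint:
  val[0] = ⊤
  val[1] = ⊤
  val[2] = ⊤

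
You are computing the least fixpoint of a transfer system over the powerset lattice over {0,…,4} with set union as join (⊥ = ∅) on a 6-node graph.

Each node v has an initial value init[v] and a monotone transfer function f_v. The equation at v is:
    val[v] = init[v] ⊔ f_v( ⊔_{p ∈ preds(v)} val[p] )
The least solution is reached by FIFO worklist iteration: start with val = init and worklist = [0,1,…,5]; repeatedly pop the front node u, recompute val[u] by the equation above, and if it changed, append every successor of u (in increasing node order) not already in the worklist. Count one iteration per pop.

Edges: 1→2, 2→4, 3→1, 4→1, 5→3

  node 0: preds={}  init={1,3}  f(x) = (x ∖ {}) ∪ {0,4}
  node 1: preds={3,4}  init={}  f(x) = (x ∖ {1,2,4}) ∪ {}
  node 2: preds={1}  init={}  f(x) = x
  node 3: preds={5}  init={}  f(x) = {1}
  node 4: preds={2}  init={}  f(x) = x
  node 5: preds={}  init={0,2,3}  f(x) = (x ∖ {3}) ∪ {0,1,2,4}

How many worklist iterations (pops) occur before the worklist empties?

8

Worklist (8 pops):
  #1 pop 0: in={} → {0,1,3,4} (was {1,3}); enqueue []
  #2 pop 1: in={} → {} (no change)
  #3 pop 2: in={} → {} (no change)
  #4 pop 3: in={0,2,3} → {1} (was {}); enqueue [1]
  #5 pop 4: in={} → {} (no change)
  #6 pop 5: in={} → {0,1,2,3,4} (was {0,2,3}); enqueue [3]
  #7 pop 1: in={1} → {} (no change)
  #8 pop 3: in={0,1,2,3,4} → {1} (no change)

Fixpoint:
  val[0] = {0,1,3,4}
  val[1] = {}
  val[2] = {}
  val[3] = {1}
  val[4] = {}
  val[5] = {0,1,2,3,4}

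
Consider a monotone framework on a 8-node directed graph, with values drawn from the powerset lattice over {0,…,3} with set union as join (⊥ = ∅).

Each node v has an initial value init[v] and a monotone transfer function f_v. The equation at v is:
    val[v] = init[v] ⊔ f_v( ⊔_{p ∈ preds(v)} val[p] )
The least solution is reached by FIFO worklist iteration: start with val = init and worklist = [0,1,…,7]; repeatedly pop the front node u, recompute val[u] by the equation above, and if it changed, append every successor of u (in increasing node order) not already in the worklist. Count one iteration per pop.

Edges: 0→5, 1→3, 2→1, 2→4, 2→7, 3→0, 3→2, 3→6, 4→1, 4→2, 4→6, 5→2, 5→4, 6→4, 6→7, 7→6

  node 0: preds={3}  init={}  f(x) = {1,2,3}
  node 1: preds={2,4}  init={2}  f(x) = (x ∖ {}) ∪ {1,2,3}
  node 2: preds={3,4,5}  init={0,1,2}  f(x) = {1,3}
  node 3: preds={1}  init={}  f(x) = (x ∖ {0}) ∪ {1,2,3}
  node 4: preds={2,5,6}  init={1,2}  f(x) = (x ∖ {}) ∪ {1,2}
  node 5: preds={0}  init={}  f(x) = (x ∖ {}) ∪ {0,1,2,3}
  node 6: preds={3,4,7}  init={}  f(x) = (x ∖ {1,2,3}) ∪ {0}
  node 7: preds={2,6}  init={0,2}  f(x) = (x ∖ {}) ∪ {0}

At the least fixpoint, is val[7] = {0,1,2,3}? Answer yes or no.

Trace (13 dequeues):
  [1] u=0 | in {} | out {1,2,3} | prev {} | push {}
  [2] u=1 | in {0,1,2} | out {0,1,2,3} | prev {2} | push {}
  [3] u=2 | in {1,2} | out {0,1,2,3} | prev {0,1,2} | push {1}
  [4] u=3 | in {0,1,2,3} | out {1,2,3} | prev {} | push {0,2}
  [5] u=4 | in {0,1,2,3} | out {0,1,2,3} | prev {1,2} | push {}
  [6] u=5 | in {1,2,3} | out {0,1,2,3} | prev {} | push {4}
  [7] u=6 | in {0,1,2,3} | out {0} | prev {} | push {}
  [8] u=7 | in {0,1,2,3} | out {0,1,2,3} | prev {0,2} | push {6}
  [9] u=1 | in {0,1,2,3} | out {0,1,2,3} | ==
  [10] u=0 | in {1,2,3} | out {1,2,3} | ==
  [11] u=2 | in {0,1,2,3} | out {0,1,2,3} | ==
  [12] u=4 | in {0,1,2,3} | out {0,1,2,3} | ==
  [13] u=6 | in {0,1,2,3} | out {0} | ==

Converged values:
  [0] {1,2,3}
  [1] {0,1,2,3}
  [2] {0,1,2,3}
  [3] {1,2,3}
  [4] {0,1,2,3}
  [5] {0,1,2,3}
  [6] {0}
  [7] {0,1,2,3}

yes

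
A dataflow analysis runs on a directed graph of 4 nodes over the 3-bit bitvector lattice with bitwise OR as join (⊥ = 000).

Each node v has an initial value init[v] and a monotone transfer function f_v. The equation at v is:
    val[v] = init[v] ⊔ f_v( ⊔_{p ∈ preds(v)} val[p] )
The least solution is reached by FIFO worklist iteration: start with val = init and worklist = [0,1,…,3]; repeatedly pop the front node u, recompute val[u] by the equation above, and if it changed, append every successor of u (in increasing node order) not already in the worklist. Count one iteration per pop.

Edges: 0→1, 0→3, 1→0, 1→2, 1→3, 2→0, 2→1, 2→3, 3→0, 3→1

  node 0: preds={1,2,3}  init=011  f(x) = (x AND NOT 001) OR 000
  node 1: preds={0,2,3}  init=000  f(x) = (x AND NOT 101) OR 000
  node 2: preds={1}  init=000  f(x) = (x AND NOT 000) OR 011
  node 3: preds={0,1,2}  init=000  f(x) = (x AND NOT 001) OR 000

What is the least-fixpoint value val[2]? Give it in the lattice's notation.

011

Trace (6 dequeues):
  [1] u=0 | in 000 | out 011 | ==
  [2] u=1 | in 011 | out 010 | prev 000 | push {0}
  [3] u=2 | in 010 | out 011 | prev 000 | push {1}
  [4] u=3 | in 011 | out 010 | prev 000 | push {}
  [5] u=0 | in 011 | out 011 | ==
  [6] u=1 | in 011 | out 010 | ==

Converged values:
  [0] 011
  [1] 010
  [2] 011
  [3] 010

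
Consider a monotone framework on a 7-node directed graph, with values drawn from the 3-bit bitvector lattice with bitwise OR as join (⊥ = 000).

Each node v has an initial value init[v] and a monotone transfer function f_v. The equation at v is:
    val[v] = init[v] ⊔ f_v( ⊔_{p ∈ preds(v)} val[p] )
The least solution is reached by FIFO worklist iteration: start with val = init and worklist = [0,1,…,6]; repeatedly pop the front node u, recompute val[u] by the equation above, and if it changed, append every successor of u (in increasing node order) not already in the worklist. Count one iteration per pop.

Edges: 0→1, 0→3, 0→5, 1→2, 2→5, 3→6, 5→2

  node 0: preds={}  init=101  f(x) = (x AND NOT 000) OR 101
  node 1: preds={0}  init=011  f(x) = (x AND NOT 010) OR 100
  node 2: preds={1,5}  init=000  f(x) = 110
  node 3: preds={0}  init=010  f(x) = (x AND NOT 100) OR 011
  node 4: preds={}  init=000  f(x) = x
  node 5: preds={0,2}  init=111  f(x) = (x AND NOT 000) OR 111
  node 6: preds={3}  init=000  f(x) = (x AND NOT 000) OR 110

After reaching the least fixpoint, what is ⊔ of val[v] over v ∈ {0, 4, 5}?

Worklist (7 pops):
  #1 pop 0: in=000 → 101 (no change)
  #2 pop 1: in=101 → 111 (was 011); enqueue []
  #3 pop 2: in=111 → 110 (was 000); enqueue []
  #4 pop 3: in=101 → 011 (was 010); enqueue []
  #5 pop 4: in=000 → 000 (no change)
  #6 pop 5: in=111 → 111 (no change)
  #7 pop 6: in=011 → 111 (was 000); enqueue []

Fixpoint:
  val[0] = 101
  val[1] = 111
  val[2] = 110
  val[3] = 011
  val[4] = 000
  val[5] = 111
  val[6] = 111

111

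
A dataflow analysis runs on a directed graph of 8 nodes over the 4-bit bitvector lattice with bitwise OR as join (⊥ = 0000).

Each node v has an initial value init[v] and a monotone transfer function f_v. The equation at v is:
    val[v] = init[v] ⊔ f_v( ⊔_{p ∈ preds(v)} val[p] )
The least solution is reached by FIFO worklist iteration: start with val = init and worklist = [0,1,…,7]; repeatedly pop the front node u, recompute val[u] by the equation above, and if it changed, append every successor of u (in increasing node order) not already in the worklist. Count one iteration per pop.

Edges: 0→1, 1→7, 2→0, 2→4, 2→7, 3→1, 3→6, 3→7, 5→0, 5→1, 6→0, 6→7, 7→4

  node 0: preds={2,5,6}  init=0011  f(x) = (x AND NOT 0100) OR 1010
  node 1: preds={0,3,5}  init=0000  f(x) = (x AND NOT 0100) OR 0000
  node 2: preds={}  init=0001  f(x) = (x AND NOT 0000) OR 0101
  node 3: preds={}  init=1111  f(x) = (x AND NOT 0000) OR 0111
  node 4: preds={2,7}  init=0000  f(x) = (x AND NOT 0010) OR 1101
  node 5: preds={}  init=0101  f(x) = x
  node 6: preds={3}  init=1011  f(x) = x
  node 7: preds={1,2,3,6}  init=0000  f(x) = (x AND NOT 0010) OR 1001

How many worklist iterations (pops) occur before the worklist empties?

10

Iteration log — 10 steps:
  step 1. node 0  ⊔preds=1111  new=1011  old=0011  +wl: 
  step 2. node 1  ⊔preds=1111  new=1011  old=0000  +wl: 
  step 3. node 2  ⊔preds=0000  new=0101  old=0001  +wl: 0
  step 4. node 3  ⊔preds=0000  new=1111  stable
  step 5. node 4  ⊔preds=0101  new=1101  old=0000  +wl: 
  step 6. node 5  ⊔preds=0000  new=0101  stable
  step 7. node 6  ⊔preds=1111  new=1111  old=1011  +wl: 
  step 8. node 7  ⊔preds=1111  new=1101  old=0000  +wl: 4
  step 9. node 0  ⊔preds=1111  new=1011  stable
  step 10. node 4  ⊔preds=1101  new=1101  stable

Least fixpoint reached:
  node 0: 1011
  node 1: 1011
  node 2: 0101
  node 3: 1111
  node 4: 1101
  node 5: 0101
  node 6: 1111
  node 7: 1101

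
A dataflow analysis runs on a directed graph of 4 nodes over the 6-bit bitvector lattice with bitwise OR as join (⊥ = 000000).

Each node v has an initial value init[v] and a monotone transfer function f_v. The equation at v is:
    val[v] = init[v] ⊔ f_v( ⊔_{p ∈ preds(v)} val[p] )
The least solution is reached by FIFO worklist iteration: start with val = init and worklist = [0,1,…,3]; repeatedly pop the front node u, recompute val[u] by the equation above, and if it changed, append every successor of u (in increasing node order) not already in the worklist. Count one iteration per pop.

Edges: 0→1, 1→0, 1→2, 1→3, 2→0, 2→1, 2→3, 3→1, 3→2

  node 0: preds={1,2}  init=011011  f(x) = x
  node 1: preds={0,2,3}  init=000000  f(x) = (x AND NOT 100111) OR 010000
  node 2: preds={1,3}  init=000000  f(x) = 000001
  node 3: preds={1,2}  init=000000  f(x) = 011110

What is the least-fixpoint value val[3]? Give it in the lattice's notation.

011110

Iteration log — 7 steps:
  step 1. node 0  ⊔preds=000000  new=011011  stable
  step 2. node 1  ⊔preds=011011  new=011000  old=000000  +wl: 0
  step 3. node 2  ⊔preds=011000  new=000001  old=000000  +wl: 1
  step 4. node 3  ⊔preds=011001  new=011110  old=000000  +wl: 2
  step 5. node 0  ⊔preds=011001  new=011011  stable
  step 6. node 1  ⊔preds=011111  new=011000  stable
  step 7. node 2  ⊔preds=011110  new=000001  stable

Least fixpoint reached:
  node 0: 011011
  node 1: 011000
  node 2: 000001
  node 3: 011110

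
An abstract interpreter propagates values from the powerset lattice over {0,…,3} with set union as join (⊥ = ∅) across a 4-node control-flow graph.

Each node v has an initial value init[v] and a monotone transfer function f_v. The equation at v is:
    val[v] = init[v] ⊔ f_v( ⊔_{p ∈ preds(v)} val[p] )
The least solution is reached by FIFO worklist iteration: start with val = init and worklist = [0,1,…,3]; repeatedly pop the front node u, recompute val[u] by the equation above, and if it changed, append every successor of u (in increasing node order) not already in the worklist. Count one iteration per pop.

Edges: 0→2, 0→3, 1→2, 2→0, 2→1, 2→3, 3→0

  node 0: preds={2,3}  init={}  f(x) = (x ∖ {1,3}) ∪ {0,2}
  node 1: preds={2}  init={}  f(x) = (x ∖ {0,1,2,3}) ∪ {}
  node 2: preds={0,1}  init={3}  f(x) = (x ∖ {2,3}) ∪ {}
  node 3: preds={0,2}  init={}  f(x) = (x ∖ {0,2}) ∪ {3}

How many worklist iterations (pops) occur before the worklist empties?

6

Trace (6 dequeues):
  [1] u=0 | in {3} | out {0,2} | prev {} | push {}
  [2] u=1 | in {3} | out {} | ==
  [3] u=2 | in {0,2} | out {0,3} | prev {3} | push {0,1}
  [4] u=3 | in {0,2,3} | out {3} | prev {} | push {}
  [5] u=0 | in {0,3} | out {0,2} | ==
  [6] u=1 | in {0,3} | out {} | ==

Converged values:
  [0] {0,2}
  [1] {}
  [2] {0,3}
  [3] {3}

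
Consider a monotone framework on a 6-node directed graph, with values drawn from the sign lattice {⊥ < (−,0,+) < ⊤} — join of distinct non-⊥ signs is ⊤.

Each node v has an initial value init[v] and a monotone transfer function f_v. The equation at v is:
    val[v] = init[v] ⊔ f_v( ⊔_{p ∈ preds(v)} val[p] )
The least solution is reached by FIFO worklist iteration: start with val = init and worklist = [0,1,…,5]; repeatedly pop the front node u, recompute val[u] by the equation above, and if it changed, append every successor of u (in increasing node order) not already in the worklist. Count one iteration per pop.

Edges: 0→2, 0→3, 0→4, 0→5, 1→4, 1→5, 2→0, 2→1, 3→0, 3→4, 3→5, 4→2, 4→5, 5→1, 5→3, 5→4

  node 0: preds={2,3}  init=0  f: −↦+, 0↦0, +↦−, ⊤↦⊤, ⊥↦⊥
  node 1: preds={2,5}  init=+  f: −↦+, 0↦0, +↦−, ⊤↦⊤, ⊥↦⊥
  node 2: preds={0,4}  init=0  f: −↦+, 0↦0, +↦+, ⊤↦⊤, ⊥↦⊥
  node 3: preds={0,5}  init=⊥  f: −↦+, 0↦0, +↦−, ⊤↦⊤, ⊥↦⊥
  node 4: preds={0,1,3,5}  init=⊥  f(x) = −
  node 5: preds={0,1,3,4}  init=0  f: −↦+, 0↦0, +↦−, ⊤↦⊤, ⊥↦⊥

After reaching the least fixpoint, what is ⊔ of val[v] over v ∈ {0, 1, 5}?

⊤

Trace (16 dequeues):
  [1] u=0 | in 0 | out 0 | ==
  [2] u=1 | in 0 | out ⊤ | prev + | push {}
  [3] u=2 | in 0 | out 0 | ==
  [4] u=3 | in 0 | out 0 | prev ⊥ | push {0}
  [5] u=4 | in ⊤ | out − | prev ⊥ | push {2}
  [6] u=5 | in ⊤ | out ⊤ | prev 0 | push {1,3,4}
  [7] u=0 | in 0 | out 0 | ==
  [8] u=2 | in ⊤ | out ⊤ | prev 0 | push {0}
  [9] u=1 | in ⊤ | out ⊤ | ==
  [10] u=3 | in ⊤ | out ⊤ | prev 0 | push {5}
  [11] u=4 | in ⊤ | out − | ==
  [12] u=0 | in ⊤ | out ⊤ | prev 0 | push {2,3,4}
  [13] u=5 | in ⊤ | out ⊤ | ==
  [14] u=2 | in ⊤ | out ⊤ | ==
  [15] u=3 | in ⊤ | out ⊤ | ==
  [16] u=4 | in ⊤ | out − | ==

Converged values:
  [0] ⊤
  [1] ⊤
  [2] ⊤
  [3] ⊤
  [4] −
  [5] ⊤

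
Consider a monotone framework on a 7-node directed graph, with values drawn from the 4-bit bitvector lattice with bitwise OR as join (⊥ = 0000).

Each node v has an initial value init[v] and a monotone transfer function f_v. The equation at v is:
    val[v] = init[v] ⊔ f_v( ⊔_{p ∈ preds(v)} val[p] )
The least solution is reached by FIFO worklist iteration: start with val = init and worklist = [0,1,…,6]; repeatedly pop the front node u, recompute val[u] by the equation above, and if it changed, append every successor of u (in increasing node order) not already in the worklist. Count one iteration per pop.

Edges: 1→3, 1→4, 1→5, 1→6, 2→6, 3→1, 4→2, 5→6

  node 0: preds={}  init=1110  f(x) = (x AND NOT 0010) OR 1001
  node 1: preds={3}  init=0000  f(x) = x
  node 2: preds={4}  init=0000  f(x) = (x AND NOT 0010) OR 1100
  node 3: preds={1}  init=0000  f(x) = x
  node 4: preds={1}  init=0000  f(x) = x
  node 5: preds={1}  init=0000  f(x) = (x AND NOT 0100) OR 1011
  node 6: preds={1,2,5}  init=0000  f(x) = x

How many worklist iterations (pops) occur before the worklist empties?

Trace (7 dequeues):
  [1] u=0 | in 0000 | out 1111 | prev 1110 | push {}
  [2] u=1 | in 0000 | out 0000 | ==
  [3] u=2 | in 0000 | out 1100 | prev 0000 | push {}
  [4] u=3 | in 0000 | out 0000 | ==
  [5] u=4 | in 0000 | out 0000 | ==
  [6] u=5 | in 0000 | out 1011 | prev 0000 | push {}
  [7] u=6 | in 1111 | out 1111 | prev 0000 | push {}

Converged values:
  [0] 1111
  [1] 0000
  [2] 1100
  [3] 0000
  [4] 0000
  [5] 1011
  [6] 1111

7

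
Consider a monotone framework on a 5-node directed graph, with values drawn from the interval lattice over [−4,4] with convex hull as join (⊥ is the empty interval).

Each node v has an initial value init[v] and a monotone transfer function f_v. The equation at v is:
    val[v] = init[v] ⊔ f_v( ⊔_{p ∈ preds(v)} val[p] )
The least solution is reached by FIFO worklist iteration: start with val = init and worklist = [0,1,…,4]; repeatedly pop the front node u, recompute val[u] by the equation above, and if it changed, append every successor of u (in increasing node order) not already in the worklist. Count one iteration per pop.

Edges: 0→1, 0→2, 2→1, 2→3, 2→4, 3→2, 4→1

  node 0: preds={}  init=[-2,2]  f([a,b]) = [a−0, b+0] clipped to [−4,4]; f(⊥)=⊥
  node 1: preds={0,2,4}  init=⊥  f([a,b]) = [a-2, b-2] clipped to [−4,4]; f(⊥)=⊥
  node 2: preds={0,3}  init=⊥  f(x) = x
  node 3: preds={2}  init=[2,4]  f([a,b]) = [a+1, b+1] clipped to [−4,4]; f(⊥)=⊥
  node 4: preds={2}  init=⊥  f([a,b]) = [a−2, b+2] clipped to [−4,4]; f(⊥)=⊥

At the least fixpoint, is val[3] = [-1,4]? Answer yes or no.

Iteration log — 7 steps:
  step 1. node 0  ⊔preds=⊥  new=[-2,2]  stable
  step 2. node 1  ⊔preds=[-2,2]  new=[-4,0]  old=⊥  +wl: 
  step 3. node 2  ⊔preds=[-2,4]  new=[-2,4]  old=⊥  +wl: 1
  step 4. node 3  ⊔preds=[-2,4]  new=[-1,4]  old=[2,4]  +wl: 2
  step 5. node 4  ⊔preds=[-2,4]  new=[-4,4]  old=⊥  +wl: 
  step 6. node 1  ⊔preds=[-4,4]  new=[-4,2]  old=[-4,0]  +wl: 
  step 7. node 2  ⊔preds=[-2,4]  new=[-2,4]  stable

Least fixpoint reached:
  node 0: [-2,2]
  node 1: [-4,2]
  node 2: [-2,4]
  node 3: [-1,4]
  node 4: [-4,4]

yes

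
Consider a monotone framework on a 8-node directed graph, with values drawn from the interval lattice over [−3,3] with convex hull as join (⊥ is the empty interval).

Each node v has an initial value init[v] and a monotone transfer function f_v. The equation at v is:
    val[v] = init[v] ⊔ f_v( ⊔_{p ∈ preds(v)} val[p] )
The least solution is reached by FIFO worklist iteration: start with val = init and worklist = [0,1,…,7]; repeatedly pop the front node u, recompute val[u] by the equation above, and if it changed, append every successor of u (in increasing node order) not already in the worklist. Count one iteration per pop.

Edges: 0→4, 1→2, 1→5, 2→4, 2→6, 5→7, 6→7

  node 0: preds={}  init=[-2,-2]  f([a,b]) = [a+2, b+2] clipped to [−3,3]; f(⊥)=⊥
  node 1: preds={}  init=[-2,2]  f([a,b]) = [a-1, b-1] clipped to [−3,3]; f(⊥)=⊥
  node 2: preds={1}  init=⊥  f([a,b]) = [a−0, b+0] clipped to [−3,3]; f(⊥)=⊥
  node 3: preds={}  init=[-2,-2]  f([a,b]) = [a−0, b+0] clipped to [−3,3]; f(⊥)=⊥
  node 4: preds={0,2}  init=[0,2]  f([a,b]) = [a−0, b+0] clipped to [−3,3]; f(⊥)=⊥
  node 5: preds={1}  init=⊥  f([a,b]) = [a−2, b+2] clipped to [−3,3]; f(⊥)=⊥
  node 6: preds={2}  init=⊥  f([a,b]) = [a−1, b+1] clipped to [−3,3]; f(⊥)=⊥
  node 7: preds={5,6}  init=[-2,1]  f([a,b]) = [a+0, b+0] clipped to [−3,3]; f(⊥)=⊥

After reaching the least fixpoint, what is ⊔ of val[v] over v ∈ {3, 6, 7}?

Worklist (8 pops):
  #1 pop 0: in=⊥ → [-2,-2] (no change)
  #2 pop 1: in=⊥ → [-2,2] (no change)
  #3 pop 2: in=[-2,2] → [-2,2] (was ⊥); enqueue []
  #4 pop 3: in=⊥ → [-2,-2] (no change)
  #5 pop 4: in=[-2,2] → [-2,2] (was [0,2]); enqueue []
  #6 pop 5: in=[-2,2] → [-3,3] (was ⊥); enqueue []
  #7 pop 6: in=[-2,2] → [-3,3] (was ⊥); enqueue []
  #8 pop 7: in=[-3,3] → [-3,3] (was [-2,1]); enqueue []

Fixpoint:
  val[0] = [-2,-2]
  val[1] = [-2,2]
  val[2] = [-2,2]
  val[3] = [-2,-2]
  val[4] = [-2,2]
  val[5] = [-3,3]
  val[6] = [-3,3]
  val[7] = [-3,3]

[-3,3]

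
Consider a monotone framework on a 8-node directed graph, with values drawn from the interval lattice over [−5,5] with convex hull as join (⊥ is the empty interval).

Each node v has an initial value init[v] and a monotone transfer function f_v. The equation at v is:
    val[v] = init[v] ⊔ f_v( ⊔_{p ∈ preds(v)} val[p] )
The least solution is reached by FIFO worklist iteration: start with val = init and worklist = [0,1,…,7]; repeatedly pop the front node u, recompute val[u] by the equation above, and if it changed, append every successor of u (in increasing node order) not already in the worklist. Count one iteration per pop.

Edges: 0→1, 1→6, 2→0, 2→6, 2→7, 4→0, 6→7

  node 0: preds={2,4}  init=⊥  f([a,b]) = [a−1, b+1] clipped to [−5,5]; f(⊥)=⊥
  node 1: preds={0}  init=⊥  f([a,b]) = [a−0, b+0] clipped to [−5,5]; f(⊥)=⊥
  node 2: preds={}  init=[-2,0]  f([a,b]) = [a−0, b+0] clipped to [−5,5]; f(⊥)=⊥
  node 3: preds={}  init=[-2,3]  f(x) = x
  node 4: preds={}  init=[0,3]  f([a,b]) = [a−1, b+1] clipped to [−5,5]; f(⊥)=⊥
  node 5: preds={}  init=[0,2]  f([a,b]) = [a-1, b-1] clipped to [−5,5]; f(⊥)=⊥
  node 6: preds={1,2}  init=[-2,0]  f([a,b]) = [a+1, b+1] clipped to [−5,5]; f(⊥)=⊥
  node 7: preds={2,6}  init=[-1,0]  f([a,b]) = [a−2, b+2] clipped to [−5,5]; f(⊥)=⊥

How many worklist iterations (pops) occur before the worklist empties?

Iteration log — 8 steps:
  step 1. node 0  ⊔preds=[-2,3]  new=[-3,4]  old=⊥  +wl: 
  step 2. node 1  ⊔preds=[-3,4]  new=[-3,4]  old=⊥  +wl: 
  step 3. node 2  ⊔preds=⊥  new=[-2,0]  stable
  step 4. node 3  ⊔preds=⊥  new=[-2,3]  stable
  step 5. node 4  ⊔preds=⊥  new=[0,3]  stable
  step 6. node 5  ⊔preds=⊥  new=[0,2]  stable
  step 7. node 6  ⊔preds=[-3,4]  new=[-2,5]  old=[-2,0]  +wl: 
  step 8. node 7  ⊔preds=[-2,5]  new=[-4,5]  old=[-1,0]  +wl: 

Least fixpoint reached:
  node 0: [-3,4]
  node 1: [-3,4]
  node 2: [-2,0]
  node 3: [-2,3]
  node 4: [0,3]
  node 5: [0,2]
  node 6: [-2,5]
  node 7: [-4,5]

8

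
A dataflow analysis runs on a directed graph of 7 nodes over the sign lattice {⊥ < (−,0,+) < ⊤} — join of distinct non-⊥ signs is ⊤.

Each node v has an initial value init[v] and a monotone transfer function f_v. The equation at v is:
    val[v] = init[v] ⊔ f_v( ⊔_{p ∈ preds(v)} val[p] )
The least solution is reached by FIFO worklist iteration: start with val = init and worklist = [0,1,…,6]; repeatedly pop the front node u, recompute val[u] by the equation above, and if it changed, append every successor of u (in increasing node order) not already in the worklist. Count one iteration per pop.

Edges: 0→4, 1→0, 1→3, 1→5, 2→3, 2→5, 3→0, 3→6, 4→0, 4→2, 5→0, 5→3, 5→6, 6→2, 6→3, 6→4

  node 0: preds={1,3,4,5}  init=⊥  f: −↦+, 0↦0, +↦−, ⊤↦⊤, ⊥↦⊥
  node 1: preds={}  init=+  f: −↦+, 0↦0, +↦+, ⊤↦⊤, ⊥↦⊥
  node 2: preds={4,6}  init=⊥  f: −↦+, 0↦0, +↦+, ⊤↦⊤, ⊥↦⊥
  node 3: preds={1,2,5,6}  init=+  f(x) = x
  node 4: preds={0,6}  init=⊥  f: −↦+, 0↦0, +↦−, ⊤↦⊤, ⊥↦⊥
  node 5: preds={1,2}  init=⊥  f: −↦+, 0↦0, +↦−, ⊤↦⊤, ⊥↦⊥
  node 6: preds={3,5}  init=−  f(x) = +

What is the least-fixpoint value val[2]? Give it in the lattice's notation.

⊤

Iteration log — 16 steps:
  step 1. node 0  ⊔preds=+  new=−  old=⊥  +wl: 
  step 2. node 1  ⊔preds=⊥  new=+  stable
  step 3. node 2  ⊔preds=−  new=+  old=⊥  +wl: 
  step 4. node 3  ⊔preds=⊤  new=⊤  old=+  +wl: 0
  step 5. node 4  ⊔preds=−  new=+  old=⊥  +wl: 2
  step 6. node 5  ⊔preds=+  new=−  old=⊥  +wl: 3
  step 7. node 6  ⊔preds=⊤  new=⊤  old=−  +wl: 4
  step 8. node 0  ⊔preds=⊤  new=⊤  old=−  +wl: 
  step 9. node 2  ⊔preds=⊤  new=⊤  old=+  +wl: 5
  step 10. node 3  ⊔preds=⊤  new=⊤  stable
  step 11. node 4  ⊔preds=⊤  new=⊤  old=+  +wl: 0,2
  step 12. node 5  ⊔preds=⊤  new=⊤  old=−  +wl: 3,6
  step 13. node 0  ⊔preds=⊤  new=⊤  stable
  step 14. node 2  ⊔preds=⊤  new=⊤  stable
  step 15. node 3  ⊔preds=⊤  new=⊤  stable
  step 16. node 6  ⊔preds=⊤  new=⊤  stable

Least fixpoint reached:
  node 0: ⊤
  node 1: +
  node 2: ⊤
  node 3: ⊤
  node 4: ⊤
  node 5: ⊤
  node 6: ⊤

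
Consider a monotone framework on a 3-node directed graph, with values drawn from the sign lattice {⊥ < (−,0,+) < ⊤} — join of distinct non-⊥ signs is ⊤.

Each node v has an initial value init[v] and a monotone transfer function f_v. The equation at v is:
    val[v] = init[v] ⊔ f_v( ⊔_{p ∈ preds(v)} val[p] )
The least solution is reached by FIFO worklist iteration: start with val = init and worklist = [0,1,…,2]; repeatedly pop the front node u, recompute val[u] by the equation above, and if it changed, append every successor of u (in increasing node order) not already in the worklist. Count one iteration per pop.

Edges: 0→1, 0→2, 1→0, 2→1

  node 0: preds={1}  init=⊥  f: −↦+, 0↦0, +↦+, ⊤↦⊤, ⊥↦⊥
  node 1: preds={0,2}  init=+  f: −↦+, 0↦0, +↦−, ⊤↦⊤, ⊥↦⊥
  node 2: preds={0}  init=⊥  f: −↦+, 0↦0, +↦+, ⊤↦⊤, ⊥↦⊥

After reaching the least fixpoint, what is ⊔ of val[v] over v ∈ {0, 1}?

Trace (7 dequeues):
  [1] u=0 | in + | out + | prev ⊥ | push {}
  [2] u=1 | in + | out ⊤ | prev + | push {0}
  [3] u=2 | in + | out + | prev ⊥ | push {1}
  [4] u=0 | in ⊤ | out ⊤ | prev + | push {2}
  [5] u=1 | in ⊤ | out ⊤ | ==
  [6] u=2 | in ⊤ | out ⊤ | prev + | push {1}
  [7] u=1 | in ⊤ | out ⊤ | ==

Converged values:
  [0] ⊤
  [1] ⊤
  [2] ⊤

⊤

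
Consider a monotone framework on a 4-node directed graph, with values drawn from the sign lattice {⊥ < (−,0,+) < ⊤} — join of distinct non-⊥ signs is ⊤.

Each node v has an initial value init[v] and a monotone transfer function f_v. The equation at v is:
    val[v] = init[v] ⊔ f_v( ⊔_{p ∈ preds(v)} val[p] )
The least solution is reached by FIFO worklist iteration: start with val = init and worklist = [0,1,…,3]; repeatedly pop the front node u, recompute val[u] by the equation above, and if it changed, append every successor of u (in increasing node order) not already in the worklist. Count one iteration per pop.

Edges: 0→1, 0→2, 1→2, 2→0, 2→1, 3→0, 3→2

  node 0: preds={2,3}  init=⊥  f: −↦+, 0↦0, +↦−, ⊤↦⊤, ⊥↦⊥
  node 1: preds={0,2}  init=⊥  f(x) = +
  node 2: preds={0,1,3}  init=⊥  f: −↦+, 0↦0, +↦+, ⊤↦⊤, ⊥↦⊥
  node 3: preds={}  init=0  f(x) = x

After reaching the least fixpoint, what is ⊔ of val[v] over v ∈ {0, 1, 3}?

⊤

Worklist (7 pops):
  #1 pop 0: in=0 → 0 (was ⊥); enqueue []
  #2 pop 1: in=0 → + (was ⊥); enqueue []
  #3 pop 2: in=⊤ → ⊤ (was ⊥); enqueue [0,1]
  #4 pop 3: in=⊥ → 0 (no change)
  #5 pop 0: in=⊤ → ⊤ (was 0); enqueue [2]
  #6 pop 1: in=⊤ → + (no change)
  #7 pop 2: in=⊤ → ⊤ (no change)

Fixpoint:
  val[0] = ⊤
  val[1] = +
  val[2] = ⊤
  val[3] = 0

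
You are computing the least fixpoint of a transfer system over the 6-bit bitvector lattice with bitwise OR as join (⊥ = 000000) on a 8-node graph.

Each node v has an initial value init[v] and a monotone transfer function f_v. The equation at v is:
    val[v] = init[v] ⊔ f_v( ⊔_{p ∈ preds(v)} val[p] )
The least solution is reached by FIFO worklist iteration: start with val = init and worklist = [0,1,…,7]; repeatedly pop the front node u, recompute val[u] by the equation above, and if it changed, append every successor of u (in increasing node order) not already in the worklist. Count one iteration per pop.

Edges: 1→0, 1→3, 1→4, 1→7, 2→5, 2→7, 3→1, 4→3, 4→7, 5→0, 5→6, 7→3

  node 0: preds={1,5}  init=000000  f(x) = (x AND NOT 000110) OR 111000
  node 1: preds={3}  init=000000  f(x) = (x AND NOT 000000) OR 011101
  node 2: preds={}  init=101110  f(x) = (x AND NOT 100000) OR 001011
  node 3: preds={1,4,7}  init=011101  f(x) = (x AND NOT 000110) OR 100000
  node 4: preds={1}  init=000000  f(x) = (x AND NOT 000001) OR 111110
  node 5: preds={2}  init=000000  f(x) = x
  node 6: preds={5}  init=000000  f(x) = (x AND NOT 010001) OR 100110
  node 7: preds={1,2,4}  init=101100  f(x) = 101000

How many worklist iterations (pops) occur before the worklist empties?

14

Trace (14 dequeues):
  [1] u=0 | in 000000 | out 111000 | prev 000000 | push {}
  [2] u=1 | in 011101 | out 011101 | prev 000000 | push {0}
  [3] u=2 | in 000000 | out 101111 | prev 101110 | push {}
  [4] u=3 | in 111101 | out 111101 | prev 011101 | push {1}
  [5] u=4 | in 011101 | out 111110 | prev 000000 | push {3}
  [6] u=5 | in 101111 | out 101111 | prev 000000 | push {}
  [7] u=6 | in 101111 | out 101110 | prev 000000 | push {}
  [8] u=7 | in 111111 | out 101100 | ==
  [9] u=0 | in 111111 | out 111001 | prev 111000 | push {}
  [10] u=1 | in 111101 | out 111101 | prev 011101 | push {0,4,7}
  [11] u=3 | in 111111 | out 111101 | ==
  [12] u=0 | in 111111 | out 111001 | ==
  [13] u=4 | in 111101 | out 111110 | ==
  [14] u=7 | in 111111 | out 101100 | ==

Converged values:
  [0] 111001
  [1] 111101
  [2] 101111
  [3] 111101
  [4] 111110
  [5] 101111
  [6] 101110
  [7] 101100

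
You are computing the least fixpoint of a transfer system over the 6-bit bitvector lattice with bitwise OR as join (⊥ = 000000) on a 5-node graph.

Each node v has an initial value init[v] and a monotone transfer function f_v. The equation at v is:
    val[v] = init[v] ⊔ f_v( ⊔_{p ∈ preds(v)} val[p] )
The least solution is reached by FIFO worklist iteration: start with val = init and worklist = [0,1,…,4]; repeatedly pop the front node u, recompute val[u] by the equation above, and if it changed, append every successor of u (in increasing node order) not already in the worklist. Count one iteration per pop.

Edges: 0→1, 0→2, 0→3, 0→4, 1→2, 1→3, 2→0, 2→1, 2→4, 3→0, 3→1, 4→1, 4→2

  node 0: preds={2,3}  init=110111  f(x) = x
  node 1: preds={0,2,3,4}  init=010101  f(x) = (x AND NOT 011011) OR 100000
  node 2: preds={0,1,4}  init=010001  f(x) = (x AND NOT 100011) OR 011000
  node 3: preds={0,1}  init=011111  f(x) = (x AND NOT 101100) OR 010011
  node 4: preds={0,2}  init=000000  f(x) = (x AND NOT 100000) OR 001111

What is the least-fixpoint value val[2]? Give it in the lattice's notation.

Trace (8 dequeues):
  [1] u=0 | in 011111 | out 111111 | prev 110111 | push {}
  [2] u=1 | in 111111 | out 110101 | prev 010101 | push {}
  [3] u=2 | in 111111 | out 011101 | prev 010001 | push {0,1}
  [4] u=3 | in 111111 | out 011111 | ==
  [5] u=4 | in 111111 | out 011111 | prev 000000 | push {2}
  [6] u=0 | in 011111 | out 111111 | ==
  [7] u=1 | in 111111 | out 110101 | ==
  [8] u=2 | in 111111 | out 011101 | ==

Converged values:
  [0] 111111
  [1] 110101
  [2] 011101
  [3] 011111
  [4] 011111

011101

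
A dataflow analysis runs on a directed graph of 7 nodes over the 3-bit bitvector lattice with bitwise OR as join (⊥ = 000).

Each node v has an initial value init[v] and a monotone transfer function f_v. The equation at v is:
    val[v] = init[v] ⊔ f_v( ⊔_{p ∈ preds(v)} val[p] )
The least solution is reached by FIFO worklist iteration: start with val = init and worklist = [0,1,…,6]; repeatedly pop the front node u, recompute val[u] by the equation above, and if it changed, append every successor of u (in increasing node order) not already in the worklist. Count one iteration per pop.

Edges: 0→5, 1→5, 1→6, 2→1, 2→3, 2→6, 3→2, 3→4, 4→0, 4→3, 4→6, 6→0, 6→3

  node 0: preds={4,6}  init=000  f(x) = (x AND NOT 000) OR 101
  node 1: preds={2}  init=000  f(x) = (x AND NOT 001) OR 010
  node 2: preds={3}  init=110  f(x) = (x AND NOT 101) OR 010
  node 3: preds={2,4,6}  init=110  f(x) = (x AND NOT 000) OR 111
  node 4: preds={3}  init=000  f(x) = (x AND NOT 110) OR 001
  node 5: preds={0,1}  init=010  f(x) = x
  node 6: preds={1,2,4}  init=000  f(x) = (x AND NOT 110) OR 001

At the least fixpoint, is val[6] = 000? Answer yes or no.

no

Iteration log — 10 steps:
  step 1. node 0  ⊔preds=000  new=101  old=000  +wl: 
  step 2. node 1  ⊔preds=110  new=110  old=000  +wl: 
  step 3. node 2  ⊔preds=110  new=110  stable
  step 4. node 3  ⊔preds=110  new=111  old=110  +wl: 2
  step 5. node 4  ⊔preds=111  new=001  old=000  +wl: 0,3
  step 6. node 5  ⊔preds=111  new=111  old=010  +wl: 
  step 7. node 6  ⊔preds=111  new=001  old=000  +wl: 
  step 8. node 2  ⊔preds=111  new=110  stable
  step 9. node 0  ⊔preds=001  new=101  stable
  step 10. node 3  ⊔preds=111  new=111  stable

Least fixpoint reached:
  node 0: 101
  node 1: 110
  node 2: 110
  node 3: 111
  node 4: 001
  node 5: 111
  node 6: 001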